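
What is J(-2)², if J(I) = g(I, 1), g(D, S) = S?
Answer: 1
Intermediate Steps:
J(I) = 1
J(-2)² = 1² = 1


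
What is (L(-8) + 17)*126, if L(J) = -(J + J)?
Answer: 4158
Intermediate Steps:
L(J) = -2*J
(L(-8) + 17)*126 = (-2*(-8) + 17)*126 = (16 + 17)*126 = 33*126 = 4158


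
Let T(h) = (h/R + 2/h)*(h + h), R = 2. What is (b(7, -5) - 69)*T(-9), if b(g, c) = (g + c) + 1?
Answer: -5610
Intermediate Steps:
b(g, c) = 1 + c + g (b(g, c) = (c + g) + 1 = 1 + c + g)
T(h) = 2*h*(h/2 + 2/h) (T(h) = (h/2 + 2/h)*(h + h) = (h*(1/2) + 2/h)*(2*h) = (h/2 + 2/h)*(2*h) = 2*h*(h/2 + 2/h))
(b(7, -5) - 69)*T(-9) = ((1 - 5 + 7) - 69)*(4 + (-9)**2) = (3 - 69)*(4 + 81) = -66*85 = -5610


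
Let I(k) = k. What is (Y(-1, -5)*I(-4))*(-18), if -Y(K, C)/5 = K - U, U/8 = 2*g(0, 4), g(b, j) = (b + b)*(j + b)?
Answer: 360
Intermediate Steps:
g(b, j) = 2*b*(b + j) (g(b, j) = (2*b)*(b + j) = 2*b*(b + j))
U = 0 (U = 8*(2*(2*0*(0 + 4))) = 8*(2*(2*0*4)) = 8*(2*0) = 8*0 = 0)
Y(K, C) = -5*K (Y(K, C) = -5*(K - 1*0) = -5*(K + 0) = -5*K)
(Y(-1, -5)*I(-4))*(-18) = (-5*(-1)*(-4))*(-18) = (5*(-4))*(-18) = -20*(-18) = 360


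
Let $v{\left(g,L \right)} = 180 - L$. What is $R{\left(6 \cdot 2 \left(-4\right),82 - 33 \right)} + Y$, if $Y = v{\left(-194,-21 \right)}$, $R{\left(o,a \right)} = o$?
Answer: $153$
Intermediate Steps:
$Y = 201$ ($Y = 180 - -21 = 180 + 21 = 201$)
$R{\left(6 \cdot 2 \left(-4\right),82 - 33 \right)} + Y = 6 \cdot 2 \left(-4\right) + 201 = 12 \left(-4\right) + 201 = -48 + 201 = 153$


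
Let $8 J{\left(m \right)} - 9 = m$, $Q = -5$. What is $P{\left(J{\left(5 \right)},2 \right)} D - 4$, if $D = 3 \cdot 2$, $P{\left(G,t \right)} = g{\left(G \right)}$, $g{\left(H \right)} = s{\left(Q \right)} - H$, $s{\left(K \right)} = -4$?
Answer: $- \frac{77}{2} \approx -38.5$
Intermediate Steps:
$J{\left(m \right)} = \frac{9}{8} + \frac{m}{8}$
$g{\left(H \right)} = -4 - H$
$P{\left(G,t \right)} = -4 - G$
$D = 6$
$P{\left(J{\left(5 \right)},2 \right)} D - 4 = \left(-4 - \left(\frac{9}{8} + \frac{1}{8} \cdot 5\right)\right) 6 - 4 = \left(-4 - \left(\frac{9}{8} + \frac{5}{8}\right)\right) 6 - 4 = \left(-4 - \frac{7}{4}\right) 6 - 4 = \left(- \frac{23}{4}\right) 6 - 4 = - \frac{69}{2} - 4 = - \frac{77}{2}$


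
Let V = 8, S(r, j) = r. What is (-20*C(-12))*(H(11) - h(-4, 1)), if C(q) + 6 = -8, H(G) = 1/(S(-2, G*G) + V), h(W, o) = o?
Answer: -700/3 ≈ -233.33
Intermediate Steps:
H(G) = 1/6 (H(G) = 1/(-2 + 8) = 1/6)
C(q) = -14 (C(q) = -6 - 8 = -14)
(-20*C(-12))*(H(11) - h(-4, 1)) = (-20*(-14))*(1/6 - 1*1) = 280*(1/6 - 1) = 280*(-5/6) = -700/3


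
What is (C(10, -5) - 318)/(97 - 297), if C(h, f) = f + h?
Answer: 313/200 ≈ 1.5650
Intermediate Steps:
(C(10, -5) - 318)/(97 - 297) = ((-5 + 10) - 318)/(97 - 297) = (5 - 318)/(-200) = -313*(-1/200) = 313/200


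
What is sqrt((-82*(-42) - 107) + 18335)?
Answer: 6*sqrt(602) ≈ 147.21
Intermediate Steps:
sqrt((-82*(-42) - 107) + 18335) = sqrt((3444 - 107) + 18335) = sqrt(3337 + 18335) = sqrt(21672) = 6*sqrt(602)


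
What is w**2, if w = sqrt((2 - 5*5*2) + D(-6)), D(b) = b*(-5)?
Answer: -18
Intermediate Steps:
D(b) = -5*b
w = 3*I*sqrt(2) (w = sqrt((2 - 5*5*2) - 5*(-6)) = sqrt((2 - 25*2) + 30) = sqrt((2 - 50) + 30) = sqrt(-48 + 30) = sqrt(-18) = 3*I*sqrt(2) ≈ 4.2426*I)
w**2 = (3*I*sqrt(2))**2 = -18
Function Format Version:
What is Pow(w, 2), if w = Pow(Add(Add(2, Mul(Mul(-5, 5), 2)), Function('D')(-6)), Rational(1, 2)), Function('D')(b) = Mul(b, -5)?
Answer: -18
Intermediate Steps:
Function('D')(b) = Mul(-5, b)
w = Mul(3, I, Pow(2, Rational(1, 2))) (w = Pow(Add(Add(2, Mul(Mul(-5, 5), 2)), Mul(-5, -6)), Rational(1, 2)) = Pow(Add(Add(2, Mul(-25, 2)), 30), Rational(1, 2)) = Pow(Add(Add(2, -50), 30), Rational(1, 2)) = Pow(Add(-48, 30), Rational(1, 2)) = Pow(-18, Rational(1, 2)) = Mul(3, I, Pow(2, Rational(1, 2))) ≈ Mul(4.2426, I))
Pow(w, 2) = Pow(Mul(3, I, Pow(2, Rational(1, 2))), 2) = -18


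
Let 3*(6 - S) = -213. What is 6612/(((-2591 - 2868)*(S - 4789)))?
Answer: 87/338458 ≈ 0.00025705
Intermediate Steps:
S = 77 (S = 6 - ⅓*(-213) = 6 + 71 = 77)
6612/(((-2591 - 2868)*(S - 4789))) = 6612/(((-2591 - 2868)*(77 - 4789))) = 6612/((-5459*(-4712))) = 6612/25722808 = 6612*(1/25722808) = 87/338458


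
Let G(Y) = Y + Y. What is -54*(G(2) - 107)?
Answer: 5562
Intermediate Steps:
G(Y) = 2*Y
-54*(G(2) - 107) = -54*(2*2 - 107) = -54*(4 - 107) = -54*(-103) = 5562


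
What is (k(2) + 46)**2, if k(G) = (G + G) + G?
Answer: 2704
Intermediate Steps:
k(G) = 3*G (k(G) = 2*G + G = 3*G)
(k(2) + 46)**2 = (3*2 + 46)**2 = (6 + 46)**2 = 52**2 = 2704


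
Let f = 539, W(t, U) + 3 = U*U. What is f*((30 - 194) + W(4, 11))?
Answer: -24794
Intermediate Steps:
W(t, U) = -3 + U² (W(t, U) = -3 + U*U = -3 + U²)
f*((30 - 194) + W(4, 11)) = 539*((30 - 194) + (-3 + 11²)) = 539*(-164 + (-3 + 121)) = 539*(-164 + 118) = 539*(-46) = -24794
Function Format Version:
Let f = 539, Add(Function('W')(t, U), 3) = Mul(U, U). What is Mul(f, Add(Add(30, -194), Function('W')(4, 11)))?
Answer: -24794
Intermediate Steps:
Function('W')(t, U) = Add(-3, Pow(U, 2)) (Function('W')(t, U) = Add(-3, Mul(U, U)) = Add(-3, Pow(U, 2)))
Mul(f, Add(Add(30, -194), Function('W')(4, 11))) = Mul(539, Add(Add(30, -194), Add(-3, Pow(11, 2)))) = Mul(539, Add(-164, Add(-3, 121))) = Mul(539, Add(-164, 118)) = Mul(539, -46) = -24794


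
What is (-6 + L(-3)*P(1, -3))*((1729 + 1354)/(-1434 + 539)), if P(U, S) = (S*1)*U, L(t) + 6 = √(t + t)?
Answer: -36996/895 + 9249*I*√6/895 ≈ -41.336 + 25.313*I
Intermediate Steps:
L(t) = -6 + √2*√t (L(t) = -6 + √(t + t) = -6 + √(2*t) = -6 + √2*√t)
P(U, S) = S*U
(-6 + L(-3)*P(1, -3))*((1729 + 1354)/(-1434 + 539)) = (-6 + (-6 + √2*√(-3))*(-3*1))*((1729 + 1354)/(-1434 + 539)) = (-6 + (-6 + √2*(I*√3))*(-3))*(3083/(-895)) = (-6 + (-6 + I*√6)*(-3))*(3083*(-1/895)) = (-6 + (18 - 3*I*√6))*(-3083/895) = (12 - 3*I*√6)*(-3083/895) = -36996/895 + 9249*I*√6/895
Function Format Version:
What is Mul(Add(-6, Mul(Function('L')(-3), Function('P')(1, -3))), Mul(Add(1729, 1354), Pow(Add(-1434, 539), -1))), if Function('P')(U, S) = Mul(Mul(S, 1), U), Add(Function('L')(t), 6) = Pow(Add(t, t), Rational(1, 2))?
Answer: Add(Rational(-36996, 895), Mul(Rational(9249, 895), I, Pow(6, Rational(1, 2)))) ≈ Add(-41.336, Mul(25.313, I))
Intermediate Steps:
Function('L')(t) = Add(-6, Mul(Pow(2, Rational(1, 2)), Pow(t, Rational(1, 2)))) (Function('L')(t) = Add(-6, Pow(Add(t, t), Rational(1, 2))) = Add(-6, Pow(Mul(2, t), Rational(1, 2))) = Add(-6, Mul(Pow(2, Rational(1, 2)), Pow(t, Rational(1, 2)))))
Function('P')(U, S) = Mul(S, U)
Mul(Add(-6, Mul(Function('L')(-3), Function('P')(1, -3))), Mul(Add(1729, 1354), Pow(Add(-1434, 539), -1))) = Mul(Add(-6, Mul(Add(-6, Mul(Pow(2, Rational(1, 2)), Pow(-3, Rational(1, 2)))), Mul(-3, 1))), Mul(Add(1729, 1354), Pow(Add(-1434, 539), -1))) = Mul(Add(-6, Mul(Add(-6, Mul(Pow(2, Rational(1, 2)), Mul(I, Pow(3, Rational(1, 2))))), -3)), Mul(3083, Pow(-895, -1))) = Mul(Add(-6, Mul(Add(-6, Mul(I, Pow(6, Rational(1, 2)))), -3)), Mul(3083, Rational(-1, 895))) = Mul(Add(-6, Add(18, Mul(-3, I, Pow(6, Rational(1, 2))))), Rational(-3083, 895)) = Mul(Add(12, Mul(-3, I, Pow(6, Rational(1, 2)))), Rational(-3083, 895)) = Add(Rational(-36996, 895), Mul(Rational(9249, 895), I, Pow(6, Rational(1, 2))))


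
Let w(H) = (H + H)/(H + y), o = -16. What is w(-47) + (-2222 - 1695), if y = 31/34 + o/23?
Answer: -143229937/36585 ≈ -3915.0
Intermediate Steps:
y = 169/782 (y = 31/34 - 16/23 = 169/782 ≈ 0.21611)
w(H) = 2*H/(169/782 + H) (w(H) = (H + H)/(H + 169/782) = (2*H)/(169/782 + H) = 2*H/(169/782 + H))
w(-47) + (-2222 - 1695) = 1564*(-47)/(169 + 782*(-47)) + (-2222 - 1695) = 1564*(-47)/(169 - 36754) - 3917 = 1564*(-47)/(-36585) - 3917 = 1564*(-47)*(-1/36585) - 3917 = 73508/36585 - 3917 = -143229937/36585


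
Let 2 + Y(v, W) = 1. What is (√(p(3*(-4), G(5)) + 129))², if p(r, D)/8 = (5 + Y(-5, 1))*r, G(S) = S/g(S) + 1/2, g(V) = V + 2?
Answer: -255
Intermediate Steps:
Y(v, W) = -1 (Y(v, W) = -2 + 1 = -1)
g(V) = 2 + V
G(S) = ½ + S/(2 + S) (G(S) = S/(2 + S) + 1/2 = S/(2 + S) + 1*(½) = S/(2 + S) + ½ = ½ + S/(2 + S))
p(r, D) = 32*r (p(r, D) = 8*((5 - 1)*r) = 8*(4*r) = 32*r)
(√(p(3*(-4), G(5)) + 129))² = (√(32*(3*(-4)) + 129))² = (√(32*(-12) + 129))² = (√(-384 + 129))² = (√(-255))² = (I*√255)² = -255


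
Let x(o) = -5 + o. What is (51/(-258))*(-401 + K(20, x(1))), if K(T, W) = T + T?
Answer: 6137/86 ≈ 71.360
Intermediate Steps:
K(T, W) = 2*T
(51/(-258))*(-401 + K(20, x(1))) = (51/(-258))*(-401 + 2*20) = (51*(-1/258))*(-401 + 40) = -17/86*(-361) = 6137/86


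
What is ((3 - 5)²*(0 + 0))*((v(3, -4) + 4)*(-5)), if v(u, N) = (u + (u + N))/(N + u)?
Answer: 0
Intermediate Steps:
v(u, N) = (N + 2*u)/(N + u) (v(u, N) = (u + (N + u))/(N + u) = (N + 2*u)/(N + u))
((3 - 5)²*(0 + 0))*((v(3, -4) + 4)*(-5)) = ((3 - 5)²*(0 + 0))*(((-4 + 2*3)/(-4 + 3) + 4)*(-5)) = ((-2)²*0)*(((-4 + 6)/(-1) + 4)*(-5)) = (4*0)*((-1*2 + 4)*(-5)) = 0*((-2 + 4)*(-5)) = 0*(2*(-5)) = 0*(-10) = 0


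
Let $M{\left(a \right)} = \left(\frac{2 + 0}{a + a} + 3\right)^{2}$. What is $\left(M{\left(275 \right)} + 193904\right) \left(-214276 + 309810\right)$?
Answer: $\frac{1400974801215384}{75625} \approx 1.8525 \cdot 10^{10}$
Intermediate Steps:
$M{\left(a \right)} = \left(3 + \frac{1}{a}\right)^{2}$ ($M{\left(a \right)} = \left(\frac{2}{2 a} + 3\right)^{2} = \left(2 \frac{1}{2 a} + 3\right)^{2} = \left(\frac{1}{a} + 3\right)^{2} = \left(3 + \frac{1}{a}\right)^{2}$)
$\left(M{\left(275 \right)} + 193904\right) \left(-214276 + 309810\right) = \left(\frac{\left(1 + 3 \cdot 275\right)^{2}}{75625} + 193904\right) \left(-214276 + 309810\right) = \left(\frac{\left(1 + 825\right)^{2}}{75625} + 193904\right) 95534 = \left(\frac{826^{2}}{75625} + 193904\right) 95534 = \left(\frac{1}{75625} \cdot 682276 + 193904\right) 95534 = \left(\frac{682276}{75625} + 193904\right) 95534 = \frac{14664672276}{75625} \cdot 95534 = \frac{1400974801215384}{75625}$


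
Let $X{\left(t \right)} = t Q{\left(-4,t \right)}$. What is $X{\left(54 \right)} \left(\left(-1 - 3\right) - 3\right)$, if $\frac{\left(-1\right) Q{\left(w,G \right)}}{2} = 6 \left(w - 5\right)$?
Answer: $-40824$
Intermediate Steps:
$Q{\left(w,G \right)} = 60 - 12 w$ ($Q{\left(w,G \right)} = - 2 \cdot 6 \left(w - 5\right) = - 2 \cdot 6 \left(-5 + w\right) = - 2 \left(-30 + 6 w\right) = 60 - 12 w$)
$X{\left(t \right)} = 108 t$ ($X{\left(t \right)} = t \left(60 - -48\right) = t \left(60 + 48\right) = t 108 = 108 t$)
$X{\left(54 \right)} \left(\left(-1 - 3\right) - 3\right) = 108 \cdot 54 \left(\left(-1 - 3\right) - 3\right) = 5832 \left(-4 - 3\right) = 5832 \left(-7\right) = -40824$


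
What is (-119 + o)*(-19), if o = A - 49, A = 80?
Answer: 1672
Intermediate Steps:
o = 31 (o = 80 - 49 = 31)
(-119 + o)*(-19) = (-119 + 31)*(-19) = -88*(-19) = 1672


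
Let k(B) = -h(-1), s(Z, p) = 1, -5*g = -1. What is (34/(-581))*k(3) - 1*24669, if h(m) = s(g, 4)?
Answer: -14332655/581 ≈ -24669.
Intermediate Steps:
g = 1/5 (g = -1/5*(-1) = 1/5 ≈ 0.20000)
h(m) = 1
k(B) = -1 (k(B) = -1*1 = -1)
(34/(-581))*k(3) - 1*24669 = (34/(-581))*(-1) - 1*24669 = (34*(-1/581))*(-1) - 24669 = -34/581*(-1) - 24669 = 34/581 - 24669 = -14332655/581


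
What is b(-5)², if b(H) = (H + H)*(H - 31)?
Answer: 129600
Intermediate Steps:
b(H) = 2*H*(-31 + H) (b(H) = (2*H)*(-31 + H) = 2*H*(-31 + H))
b(-5)² = (2*(-5)*(-31 - 5))² = (2*(-5)*(-36))² = 360² = 129600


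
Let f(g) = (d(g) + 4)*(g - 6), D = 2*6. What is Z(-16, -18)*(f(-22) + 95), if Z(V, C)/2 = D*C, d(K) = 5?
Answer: 67824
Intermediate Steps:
D = 12
f(g) = -54 + 9*g (f(g) = (5 + 4)*(g - 6) = 9*(-6 + g) = -54 + 9*g)
Z(V, C) = 24*C (Z(V, C) = 2*(12*C) = 24*C)
Z(-16, -18)*(f(-22) + 95) = (24*(-18))*((-54 + 9*(-22)) + 95) = -432*((-54 - 198) + 95) = -432*(-252 + 95) = -432*(-157) = 67824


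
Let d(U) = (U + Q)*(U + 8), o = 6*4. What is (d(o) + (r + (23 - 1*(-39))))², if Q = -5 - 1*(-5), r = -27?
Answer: 644809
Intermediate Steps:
o = 24
Q = 0 (Q = -5 + 5 = 0)
d(U) = U*(8 + U) (d(U) = (U + 0)*(U + 8) = U*(8 + U))
(d(o) + (r + (23 - 1*(-39))))² = (24*(8 + 24) + (-27 + (23 - 1*(-39))))² = (24*32 + (-27 + (23 + 39)))² = (768 + (-27 + 62))² = (768 + 35)² = 803² = 644809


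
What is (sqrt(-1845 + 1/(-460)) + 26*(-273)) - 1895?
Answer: -8993 + I*sqrt(97600615)/230 ≈ -8993.0 + 42.953*I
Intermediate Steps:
(sqrt(-1845 + 1/(-460)) + 26*(-273)) - 1895 = (sqrt(-1845 - 1/460) - 7098) - 1895 = (sqrt(-848701/460) - 7098) - 1895 = (I*sqrt(97600615)/230 - 7098) - 1895 = (-7098 + I*sqrt(97600615)/230) - 1895 = -8993 + I*sqrt(97600615)/230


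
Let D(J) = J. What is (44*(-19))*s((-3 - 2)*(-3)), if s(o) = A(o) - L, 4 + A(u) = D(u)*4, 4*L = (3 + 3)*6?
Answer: -39292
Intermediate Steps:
L = 9 (L = ((3 + 3)*6)/4 = (6*6)/4 = (¼)*36 = 9)
A(u) = -4 + 4*u (A(u) = -4 + u*4 = -4 + 4*u)
s(o) = -13 + 4*o (s(o) = (-4 + 4*o) - 1*9 = (-4 + 4*o) - 9 = -13 + 4*o)
(44*(-19))*s((-3 - 2)*(-3)) = (44*(-19))*(-13 + 4*((-3 - 2)*(-3))) = -836*(-13 + 4*(-5*(-3))) = -836*(-13 + 4*15) = -836*(-13 + 60) = -836*47 = -39292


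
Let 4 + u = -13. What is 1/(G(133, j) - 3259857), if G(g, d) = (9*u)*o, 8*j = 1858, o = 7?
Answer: -1/3260928 ≈ -3.0666e-7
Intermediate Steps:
j = 929/4 (j = (1/8)*1858 = 929/4 ≈ 232.25)
u = -17 (u = -4 - 13 = -17)
G(g, d) = -1071 (G(g, d) = (9*(-17))*7 = -153*7 = -1071)
1/(G(133, j) - 3259857) = 1/(-1071 - 3259857) = 1/(-3260928) = -1/3260928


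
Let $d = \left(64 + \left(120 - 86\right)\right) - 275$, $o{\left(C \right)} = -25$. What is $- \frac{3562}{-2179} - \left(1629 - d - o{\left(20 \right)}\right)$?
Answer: $- \frac{3986187}{2179} \approx -1829.4$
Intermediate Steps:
$d = -177$ ($d = \left(64 + 34\right) - 275 = 98 - 275 = -177$)
$- \frac{3562}{-2179} - \left(1629 - d - o{\left(20 \right)}\right) = - \frac{3562}{-2179} - 1831 = \left(-3562\right) \left(- \frac{1}{2179}\right) - 1831 = \frac{3562}{2179} - 1831 = - \frac{3986187}{2179}$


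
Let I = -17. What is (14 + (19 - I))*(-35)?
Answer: -1750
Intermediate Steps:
(14 + (19 - I))*(-35) = (14 + (19 - 1*(-17)))*(-35) = (14 + (19 + 17))*(-35) = (14 + 36)*(-35) = 50*(-35) = -1750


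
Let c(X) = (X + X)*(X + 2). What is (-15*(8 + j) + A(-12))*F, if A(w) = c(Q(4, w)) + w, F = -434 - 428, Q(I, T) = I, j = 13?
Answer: 240498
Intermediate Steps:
c(X) = 2*X*(2 + X) (c(X) = (2*X)*(2 + X) = 2*X*(2 + X))
F = -862
A(w) = 48 + w (A(w) = 2*4*(2 + 4) + w = 2*4*6 + w = 48 + w)
(-15*(8 + j) + A(-12))*F = (-15*(8 + 13) + (48 - 12))*(-862) = (-15*21 + 36)*(-862) = (-315 + 36)*(-862) = -279*(-862) = 240498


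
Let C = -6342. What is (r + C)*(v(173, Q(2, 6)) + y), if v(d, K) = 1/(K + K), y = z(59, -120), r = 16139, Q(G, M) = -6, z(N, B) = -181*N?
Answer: -1255475753/12 ≈ -1.0462e+8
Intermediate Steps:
y = -10679 (y = -181*59 = -10679)
v(d, K) = 1/(2*K)
(r + C)*(v(173, Q(2, 6)) + y) = (16139 - 6342)*((½)/(-6) - 10679) = 9797*((½)*(-⅙) - 10679) = 9797*(-1/12 - 10679) = 9797*(-128149/12) = -1255475753/12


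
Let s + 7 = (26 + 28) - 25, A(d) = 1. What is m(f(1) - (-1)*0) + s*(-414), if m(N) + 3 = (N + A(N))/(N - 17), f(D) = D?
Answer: -72889/8 ≈ -9111.1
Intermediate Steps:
m(N) = -3 + (1 + N)/(-17 + N) (m(N) = -3 + (N + 1)/(N - 17) = -3 + (1 + N)/(-17 + N))
s = 22 (s = -7 + ((26 + 28) - 25) = -7 + (54 - 25) = -7 + 29 = 22)
m(f(1) - (-1)*0) + s*(-414) = 2*(26 - (1 - (-1)*0))/(-17 + (1 - (-1)*0)) + 22*(-414) = 2*(26 - (1 - 1*0))/(-17 + (1 - 1*0)) - 9108 = 2*(26 - (1 + 0))/(-17 + (1 + 0)) - 9108 = 2*(26 - 1*1)/(-17 + 1) - 9108 = 2*(26 - 1)/(-16) - 9108 = 2*(-1/16)*25 - 9108 = -25/8 - 9108 = -72889/8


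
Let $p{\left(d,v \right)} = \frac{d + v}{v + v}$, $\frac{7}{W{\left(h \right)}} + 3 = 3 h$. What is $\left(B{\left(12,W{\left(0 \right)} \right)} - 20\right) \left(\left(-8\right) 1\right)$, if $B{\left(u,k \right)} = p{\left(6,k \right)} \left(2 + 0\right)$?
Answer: $\frac{1208}{7} \approx 172.57$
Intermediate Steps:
$W{\left(h \right)} = \frac{7}{-3 + 3 h}$
$p{\left(d,v \right)} = \frac{d + v}{2 v}$
$B{\left(u,k \right)} = \frac{6 + k}{k}$ ($B{\left(u,k \right)} = \frac{6 + k}{2 k} \left(2 + 0\right) = \frac{6 + k}{2 k} 2 = \frac{6 + k}{k}$)
$\left(B{\left(12,W{\left(0 \right)} \right)} - 20\right) \left(\left(-8\right) 1\right) = \left(\frac{6 + \frac{7}{3 \left(-1 + 0\right)}}{\frac{7}{3} \frac{1}{-1 + 0}} - 20\right) \left(\left(-8\right) 1\right) = \left(\frac{6 + \frac{7}{3 \left(-1\right)}}{\frac{7}{3} \frac{1}{-1}} - 20\right) \left(-8\right) = \left(\frac{6 + \frac{7}{3} \left(-1\right)}{\frac{7}{3} \left(-1\right)} - 20\right) \left(-8\right) = \left(\frac{6 - \frac{7}{3}}{- \frac{7}{3}} - 20\right) \left(-8\right) = \left(\left(- \frac{3}{7}\right) \frac{11}{3} - 20\right) \left(-8\right) = \left(- \frac{11}{7} - 20\right) \left(-8\right) = \left(- \frac{151}{7}\right) \left(-8\right) = \frac{1208}{7}$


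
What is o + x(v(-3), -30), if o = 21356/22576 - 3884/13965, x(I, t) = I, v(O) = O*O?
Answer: 762003979/78818460 ≈ 9.6678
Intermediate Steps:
v(O) = O**2
o = 52637839/78818460 (o = 21356*(1/22576) - 3884*1/13965 = 5339/5644 - 3884/13965 = 52637839/78818460 ≈ 0.66784)
o + x(v(-3), -30) = 52637839/78818460 + (-3)**2 = 52637839/78818460 + 9 = 762003979/78818460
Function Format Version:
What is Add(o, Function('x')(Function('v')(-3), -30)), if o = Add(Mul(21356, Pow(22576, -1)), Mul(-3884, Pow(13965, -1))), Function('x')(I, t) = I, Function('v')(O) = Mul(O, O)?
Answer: Rational(762003979, 78818460) ≈ 9.6678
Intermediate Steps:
Function('v')(O) = Pow(O, 2)
o = Rational(52637839, 78818460) (o = Add(Mul(21356, Rational(1, 22576)), Mul(-3884, Rational(1, 13965))) = Add(Rational(5339, 5644), Rational(-3884, 13965)) = Rational(52637839, 78818460) ≈ 0.66784)
Add(o, Function('x')(Function('v')(-3), -30)) = Add(Rational(52637839, 78818460), Pow(-3, 2)) = Add(Rational(52637839, 78818460), 9) = Rational(762003979, 78818460)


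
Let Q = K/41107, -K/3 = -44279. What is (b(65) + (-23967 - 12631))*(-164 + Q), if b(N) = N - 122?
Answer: 242242301705/41107 ≈ 5.8930e+6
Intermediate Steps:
K = 132837 (K = -3*(-44279) = 132837)
Q = 132837/41107 ≈ 3.2315
b(N) = -122 + N
(b(65) + (-23967 - 12631))*(-164 + Q) = ((-122 + 65) + (-23967 - 12631))*(-164 + 132837/41107) = (-57 - 36598)*(-6608711/41107) = -36655*(-6608711/41107) = 242242301705/41107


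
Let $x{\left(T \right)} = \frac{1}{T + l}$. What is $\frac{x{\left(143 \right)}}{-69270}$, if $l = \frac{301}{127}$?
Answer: $- \frac{127}{1278862740} \approx -9.9307 \cdot 10^{-8}$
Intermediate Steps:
$l = \frac{301}{127}$ ($l = 301 \cdot \frac{1}{127} = \frac{301}{127} \approx 2.3701$)
$x{\left(T \right)} = \frac{1}{\frac{301}{127} + T}$ ($x{\left(T \right)} = \frac{1}{T + \frac{301}{127}} = \frac{1}{\frac{301}{127} + T}$)
$\frac{x{\left(143 \right)}}{-69270} = \frac{127 \frac{1}{301 + 127 \cdot 143}}{-69270} = \frac{127}{301 + 18161} \left(- \frac{1}{69270}\right) = \frac{127}{18462} \left(- \frac{1}{69270}\right) = - \frac{127}{1278862740}$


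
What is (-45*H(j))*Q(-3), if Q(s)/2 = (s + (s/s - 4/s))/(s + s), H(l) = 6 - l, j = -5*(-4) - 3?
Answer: 110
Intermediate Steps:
j = 17 (j = 20 - 3 = 17)
Q(s) = (1 + s - 4/s)/s (Q(s) = 2*((s + (s/s - 4/s))/(s + s)) = 2*((s + (1 - 4/s))/((2*s))) = 2*((1 + s - 4/s)*(1/(2*s))) = 2*((1 + s - 4/s)/(2*s)) = (1 + s - 4/s)/s)
(-45*H(j))*Q(-3) = (-45*(6 - 1*17))*((-4 - 3 + (-3)**2)/(-3)**2) = (-45*(6 - 17))*((-4 - 3 + 9)/9) = (-45*(-11))*((1/9)*2) = 495*(2/9) = 110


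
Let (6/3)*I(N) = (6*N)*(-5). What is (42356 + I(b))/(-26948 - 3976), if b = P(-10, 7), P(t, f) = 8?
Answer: -10559/7731 ≈ -1.3658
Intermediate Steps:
b = 8
I(N) = -15*N (I(N) = ((6*N)*(-5))/2 = (-30*N)/2 = -15*N)
(42356 + I(b))/(-26948 - 3976) = (42356 - 15*8)/(-26948 - 3976) = (42356 - 120)/(-30924) = 42236*(-1/30924) = -10559/7731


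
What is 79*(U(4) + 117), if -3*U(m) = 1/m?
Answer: 110837/12 ≈ 9236.4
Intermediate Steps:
U(m) = -1/(3*m)
79*(U(4) + 117) = 79*(-⅓/4 + 117) = 79*(-⅓*¼ + 117) = 79*(-1/12 + 117) = 79*(1403/12) = 110837/12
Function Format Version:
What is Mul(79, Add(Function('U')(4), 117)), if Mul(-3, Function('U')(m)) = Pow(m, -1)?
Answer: Rational(110837, 12) ≈ 9236.4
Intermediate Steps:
Function('U')(m) = Mul(Rational(-1, 3), Pow(m, -1))
Mul(79, Add(Function('U')(4), 117)) = Mul(79, Add(Mul(Rational(-1, 3), Pow(4, -1)), 117)) = Mul(79, Add(Mul(Rational(-1, 3), Rational(1, 4)), 117)) = Mul(79, Add(Rational(-1, 12), 117)) = Mul(79, Rational(1403, 12)) = Rational(110837, 12)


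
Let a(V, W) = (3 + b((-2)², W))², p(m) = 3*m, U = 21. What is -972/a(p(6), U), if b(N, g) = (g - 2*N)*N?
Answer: -972/3025 ≈ -0.32132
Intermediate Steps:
b(N, g) = N*(g - 2*N)
a(V, W) = (-29 + 4*W)² (a(V, W) = (3 + (-2)²*(W - 2*(-2)²))² = (3 + 4*(W - 2*4))² = (3 + 4*(W - 8))² = (3 + 4*(-8 + W))² = (3 + (-32 + 4*W))² = (-29 + 4*W)²)
-972/a(p(6), U) = -972/(-29 + 4*21)² = -972/(-29 + 84)² = -972/(55²) = -972/3025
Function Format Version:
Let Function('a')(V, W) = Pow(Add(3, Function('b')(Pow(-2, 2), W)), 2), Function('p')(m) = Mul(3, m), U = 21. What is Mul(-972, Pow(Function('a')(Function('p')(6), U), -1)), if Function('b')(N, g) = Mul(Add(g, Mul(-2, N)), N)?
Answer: Rational(-972, 3025) ≈ -0.32132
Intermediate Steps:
Function('b')(N, g) = Mul(N, Add(g, Mul(-2, N)))
Function('a')(V, W) = Pow(Add(-29, Mul(4, W)), 2) (Function('a')(V, W) = Pow(Add(3, Mul(Pow(-2, 2), Add(W, Mul(-2, Pow(-2, 2))))), 2) = Pow(Add(3, Mul(4, Add(W, Mul(-2, 4)))), 2) = Pow(Add(3, Mul(4, Add(W, -8))), 2) = Pow(Add(3, Mul(4, Add(-8, W))), 2) = Pow(Add(3, Add(-32, Mul(4, W))), 2) = Pow(Add(-29, Mul(4, W)), 2))
Mul(-972, Pow(Function('a')(Function('p')(6), U), -1)) = Mul(-972, Pow(Pow(Add(-29, Mul(4, 21)), 2), -1)) = Mul(-972, Pow(Pow(Add(-29, 84), 2), -1)) = Mul(-972, Pow(Pow(55, 2), -1)) = Mul(-972, Pow(3025, -1)) = Mul(-972, Rational(1, 3025)) = Rational(-972, 3025)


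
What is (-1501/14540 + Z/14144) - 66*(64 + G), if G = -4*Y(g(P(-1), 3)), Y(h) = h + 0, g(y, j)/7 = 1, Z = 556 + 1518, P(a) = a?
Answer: -3592826529/1512160 ≈ -2376.0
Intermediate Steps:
Z = 2074
g(y, j) = 7 (g(y, j) = 7*1 = 7)
Y(h) = h
G = -28 (G = -4*7 = -28)
(-1501/14540 + Z/14144) - 66*(64 + G) = (-1501/14540 + 2074/14144) - 66*(64 - 28) = (-1501*1/14540 + 2074*(1/14144)) - 66*36 = (-1501/14540 + 61/416) - 1*2376 = 65631/1512160 - 2376 = -3592826529/1512160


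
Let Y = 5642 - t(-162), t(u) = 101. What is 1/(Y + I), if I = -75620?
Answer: -1/70079 ≈ -1.4270e-5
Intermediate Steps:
Y = 5541 (Y = 5642 - 1*101 = 5642 - 101 = 5541)
1/(Y + I) = 1/(5541 - 75620) = 1/(-70079) = -1/70079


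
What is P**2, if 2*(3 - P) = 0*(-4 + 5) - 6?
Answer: 36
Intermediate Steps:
P = 6 (P = 3 - (0*(-4 + 5) - 6)/2 = 3 - (0*1 - 6)/2 = 3 - (0 - 6)/2 = 3 - 1/2*(-6) = 3 + 3 = 6)
P**2 = 6**2 = 36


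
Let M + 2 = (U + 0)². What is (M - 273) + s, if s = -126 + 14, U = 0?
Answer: -387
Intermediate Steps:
s = -112
M = -2 (M = -2 + (0 + 0)² = -2 + 0² = -2 + 0 = -2)
(M - 273) + s = (-2 - 273) - 112 = -275 - 112 = -387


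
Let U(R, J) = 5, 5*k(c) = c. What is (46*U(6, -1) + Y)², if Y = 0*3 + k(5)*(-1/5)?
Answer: 1320201/25 ≈ 52808.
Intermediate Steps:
k(c) = c/5
Y = -⅕ (Y = 0*3 + ((⅕)*5)*(-1/5) = 0 + 1*(-1*⅕) = 0 + 1*(-⅕) = 0 - ⅕ = -⅕ ≈ -0.20000)
(46*U(6, -1) + Y)² = (46*5 - ⅕)² = (230 - ⅕)² = (1149/5)² = 1320201/25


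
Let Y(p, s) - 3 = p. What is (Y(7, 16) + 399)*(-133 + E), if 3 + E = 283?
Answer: 60123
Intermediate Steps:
E = 280 (E = -3 + 283 = 280)
Y(p, s) = 3 + p
(Y(7, 16) + 399)*(-133 + E) = ((3 + 7) + 399)*(-133 + 280) = (10 + 399)*147 = 409*147 = 60123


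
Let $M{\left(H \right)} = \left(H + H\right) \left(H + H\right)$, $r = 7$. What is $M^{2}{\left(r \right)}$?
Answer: $38416$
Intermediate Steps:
$M{\left(H \right)} = 4 H^{2}$ ($M{\left(H \right)} = 2 H 2 H = 4 H^{2}$)
$M^{2}{\left(r \right)} = \left(4 \cdot 7^{2}\right)^{2} = \left(4 \cdot 49\right)^{2} = 196^{2} = 38416$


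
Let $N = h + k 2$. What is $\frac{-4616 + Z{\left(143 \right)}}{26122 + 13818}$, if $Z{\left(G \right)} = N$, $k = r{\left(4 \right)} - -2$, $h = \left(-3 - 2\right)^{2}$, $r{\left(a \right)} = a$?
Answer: $- \frac{4579}{39940} \approx -0.11465$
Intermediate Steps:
$h = 25$ ($h = \left(-5\right)^{2} = 25$)
$k = 6$ ($k = 4 - -2 = 4 + 2 = 6$)
$N = 37$ ($N = 25 + 6 \cdot 2 = 25 + 12 = 37$)
$Z{\left(G \right)} = 37$
$\frac{-4616 + Z{\left(143 \right)}}{26122 + 13818} = \frac{-4616 + 37}{26122 + 13818} = - \frac{4579}{39940}$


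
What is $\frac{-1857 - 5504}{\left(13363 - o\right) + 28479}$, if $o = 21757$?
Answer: $- \frac{7361}{20085} \approx -0.36649$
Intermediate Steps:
$\frac{-1857 - 5504}{\left(13363 - o\right) + 28479} = \frac{-1857 - 5504}{\left(13363 - 21757\right) + 28479} = - \frac{7361}{\left(13363 - 21757\right) + 28479} = - \frac{7361}{-8394 + 28479} = - \frac{7361}{20085}$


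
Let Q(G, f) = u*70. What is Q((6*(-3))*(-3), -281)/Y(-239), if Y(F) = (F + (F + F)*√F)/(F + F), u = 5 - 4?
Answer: 140/957 - 280*I*√239/957 ≈ 0.14629 - 4.5232*I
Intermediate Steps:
u = 1
Y(F) = (F + 2*F^(3/2))/(2*F) (Y(F) = (F + (2*F)*√F)/((2*F)) = (F + 2*F^(3/2))*(1/(2*F)) = (F + 2*F^(3/2))/(2*F))
Q(G, f) = 70 (Q(G, f) = 1*70 = 70)
Q((6*(-3))*(-3), -281)/Y(-239) = 70/(½ + √(-239)) = 70/(½ + I*√239)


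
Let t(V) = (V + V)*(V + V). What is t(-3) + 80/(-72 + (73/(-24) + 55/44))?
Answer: 61836/1771 ≈ 34.916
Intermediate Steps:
t(V) = 4*V² (t(V) = (2*V)*(2*V) = 4*V²)
t(-3) + 80/(-72 + (73/(-24) + 55/44)) = 4*(-3)² + 80/(-72 + (73/(-24) + 55/44)) = 4*9 + 80/(-72 + (73*(-1/24) + 55*(1/44))) = 36 + 80/(-72 + (-73/24 + 5/4)) = 36 + 80/(-72 - 43/24) = 36 + 80/(-1771/24) = 36 + 80*(-24/1771) = 36 - 1920/1771 = 61836/1771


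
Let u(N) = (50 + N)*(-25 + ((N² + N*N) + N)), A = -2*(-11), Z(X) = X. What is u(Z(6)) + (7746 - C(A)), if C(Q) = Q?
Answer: 10692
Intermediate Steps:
A = 22
u(N) = (50 + N)*(-25 + N + 2*N²) (u(N) = (50 + N)*(-25 + ((N² + N²) + N)) = (50 + N)*(-25 + (2*N² + N)) = (50 + N)*(-25 + (N + 2*N²)) = (50 + N)*(-25 + N + 2*N²))
u(Z(6)) + (7746 - C(A)) = (-1250 + 2*6³ + 25*6 + 101*6²) + (7746 - 1*22) = (-1250 + 2*216 + 150 + 101*36) + (7746 - 22) = (-1250 + 432 + 150 + 3636) + 7724 = 2968 + 7724 = 10692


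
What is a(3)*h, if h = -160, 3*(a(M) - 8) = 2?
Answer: -4160/3 ≈ -1386.7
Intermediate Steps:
a(M) = 26/3 (a(M) = 8 + (1/3)*2 = 8 + 2/3 = 26/3)
a(3)*h = (26/3)*(-160) = -4160/3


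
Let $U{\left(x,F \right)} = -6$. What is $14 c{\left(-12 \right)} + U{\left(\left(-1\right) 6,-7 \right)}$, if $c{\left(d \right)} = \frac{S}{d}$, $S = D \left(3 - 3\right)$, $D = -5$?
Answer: $-6$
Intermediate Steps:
$S = 0$ ($S = - 5 \left(3 - 3\right) = \left(-5\right) 0 = 0$)
$c{\left(d \right)} = 0$ ($c{\left(d \right)} = \frac{0}{d} = 0$)
$14 c{\left(-12 \right)} + U{\left(\left(-1\right) 6,-7 \right)} = 14 \cdot 0 - 6 = 0 - 6 = -6$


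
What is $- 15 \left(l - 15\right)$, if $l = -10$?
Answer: $375$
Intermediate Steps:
$- 15 \left(l - 15\right) = - 15 \left(-10 - 15\right) = \left(-15\right) \left(-25\right) = 375$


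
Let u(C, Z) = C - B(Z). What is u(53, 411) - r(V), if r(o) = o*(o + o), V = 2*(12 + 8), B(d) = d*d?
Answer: -172068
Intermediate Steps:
B(d) = d²
V = 40 (V = 2*20 = 40)
u(C, Z) = C - Z²
r(o) = 2*o² (r(o) = o*(2*o) = 2*o²)
u(53, 411) - r(V) = (53 - 1*411²) - 2*40² = (53 - 1*168921) - 2*1600 = (53 - 168921) - 1*3200 = -168868 - 3200 = -172068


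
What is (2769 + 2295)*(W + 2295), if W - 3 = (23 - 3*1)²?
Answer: 13662672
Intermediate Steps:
W = 403 (W = 3 + (23 - 3*1)² = 3 + (23 - 3)² = 3 + 20² = 3 + 400 = 403)
(2769 + 2295)*(W + 2295) = (2769 + 2295)*(403 + 2295) = 5064*2698 = 13662672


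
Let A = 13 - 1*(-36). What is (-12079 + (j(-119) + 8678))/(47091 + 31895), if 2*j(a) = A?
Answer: -6753/157972 ≈ -0.042748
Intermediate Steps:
A = 49 (A = 13 + 36 = 49)
j(a) = 49/2 (j(a) = (½)*49 = 49/2)
(-12079 + (j(-119) + 8678))/(47091 + 31895) = (-12079 + (49/2 + 8678))/(47091 + 31895) = (-12079 + 17405/2)/78986 = -6753/2*1/78986 = -6753/157972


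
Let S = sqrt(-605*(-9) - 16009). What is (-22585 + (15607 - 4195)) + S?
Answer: -11173 + 2*I*sqrt(2641) ≈ -11173.0 + 102.78*I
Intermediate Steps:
S = 2*I*sqrt(2641) (S = sqrt(5445 - 16009) = sqrt(-10564) = 2*I*sqrt(2641) ≈ 102.78*I)
(-22585 + (15607 - 4195)) + S = (-22585 + (15607 - 4195)) + 2*I*sqrt(2641) = (-22585 + 11412) + 2*I*sqrt(2641) = -11173 + 2*I*sqrt(2641)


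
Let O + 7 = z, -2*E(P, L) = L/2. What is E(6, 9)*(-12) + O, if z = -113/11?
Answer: 107/11 ≈ 9.7273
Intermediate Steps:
E(P, L) = -L/4 (E(P, L) = -L/(2*2) = -L/4)
z = -113/11 (z = -113*1/11 = -113/11 ≈ -10.273)
O = -190/11 (O = -7 - 113/11 = -190/11 ≈ -17.273)
E(6, 9)*(-12) + O = -¼*9*(-12) - 190/11 = -9/4*(-12) - 190/11 = 27 - 190/11 = 107/11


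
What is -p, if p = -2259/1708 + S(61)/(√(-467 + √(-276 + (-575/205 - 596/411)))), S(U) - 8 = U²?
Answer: 2259/1708 - 3729*84255^(¼)/√(-467*√84255 + I*√23612885) ≈ -1.7678 + 172.47*I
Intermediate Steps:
S(U) = 8 + U²
p = -2259/1708 + 3729/√(-467 + I*√79580145027/16851) (p = -2259/1708 + (8 + 61²)/(√(-467 + √(-276 + (-575/205 - 596/411)))) = -2259*1/1708 + (8 + 3721)/(√(-467 + √(-276 + (-575*1/205 - 596*1/411)))) = -2259/1708 + 3729/(√(-467 + √(-276 + (-115/41 - 596/411)))) = -2259/1708 + 3729/(√(-467 + √(-276 - 71701/16851))) = -2259/1708 + 3729/(√(-467 + √(-4722577/16851))) = -2259/1708 + 3729/(√(-467 + I*√79580145027/16851)) = -2259/1708 + 3729/√(-467 + I*√79580145027/16851) ≈ 1.7678 - 172.47*I)
-p = -(-2259/1708 + 3729*84255^(¼)/√(-467*√84255 + I*√23612885)) = 2259/1708 - 3729*84255^(¼)/√(-467*√84255 + I*√23612885)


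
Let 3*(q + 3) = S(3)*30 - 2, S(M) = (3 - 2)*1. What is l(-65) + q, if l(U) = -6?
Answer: 1/3 ≈ 0.33333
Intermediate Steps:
S(M) = 1 (S(M) = 1*1 = 1)
q = 19/3 (q = -3 + (1*30 - 2)/3 = -3 + (30 - 2)/3 = -3 + (1/3)*28 = -3 + 28/3 = 19/3 ≈ 6.3333)
l(-65) + q = -6 + 19/3 = 1/3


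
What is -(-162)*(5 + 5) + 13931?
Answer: 15551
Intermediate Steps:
-(-162)*(5 + 5) + 13931 = -(-162)*10 + 13931 = -81*(-20) + 13931 = 1620 + 13931 = 15551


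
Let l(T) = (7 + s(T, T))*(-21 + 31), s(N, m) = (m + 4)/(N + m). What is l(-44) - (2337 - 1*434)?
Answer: -20113/11 ≈ -1828.5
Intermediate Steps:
s(N, m) = (4 + m)/(N + m)
l(T) = 70 + 5*(4 + T)/T (l(T) = (7 + (4 + T)/(T + T))*(-21 + 31) = (7 + (4 + T)/((2*T)))*10 = (7 + (1/(2*T))*(4 + T))*10 = (7 + (4 + T)/(2*T))*10 = 70 + 5*(4 + T)/T)
l(-44) - (2337 - 1*434) = (75 + 20/(-44)) - (2337 - 1*434) = (75 + 20*(-1/44)) - (2337 - 434) = (75 - 5/11) - 1*1903 = 820/11 - 1903 = -20113/11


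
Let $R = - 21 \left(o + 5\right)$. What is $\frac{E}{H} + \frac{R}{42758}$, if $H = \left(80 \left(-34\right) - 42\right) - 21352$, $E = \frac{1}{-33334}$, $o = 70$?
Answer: $- \frac{633005138471}{17184783888804} \approx -0.036835$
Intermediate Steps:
$E = - \frac{1}{33334} \approx -2.9999 \cdot 10^{-5}$
$H = -24114$ ($H = \left(-2720 - 42\right) - 21352 = -2762 - 21352 = -24114$)
$R = -1575$ ($R = - 21 \left(70 + 5\right) = \left(-21\right) 75 = -1575$)
$\frac{E}{H} + \frac{R}{42758} = - \frac{1}{33334 \left(-24114\right)} - \frac{1575}{42758} = \left(- \frac{1}{33334}\right) \left(- \frac{1}{24114}\right) - \frac{1575}{42758} = \frac{1}{803816076} - \frac{1575}{42758} = - \frac{633005138471}{17184783888804}$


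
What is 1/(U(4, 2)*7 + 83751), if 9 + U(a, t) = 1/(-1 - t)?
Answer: 3/251057 ≈ 1.1949e-5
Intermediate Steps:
U(a, t) = -9 + 1/(-1 - t)
1/(U(4, 2)*7 + 83751) = 1/(((-10 - 9*2)/(1 + 2))*7 + 83751) = 1/(((-10 - 18)/3)*7 + 83751) = 1/(((1/3)*(-28))*7 + 83751) = 1/(-28/3*7 + 83751) = 1/(-196/3 + 83751) = 1/(251057/3) = 3/251057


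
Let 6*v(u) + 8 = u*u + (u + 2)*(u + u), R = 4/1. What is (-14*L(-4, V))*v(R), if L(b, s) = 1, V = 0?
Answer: -392/3 ≈ -130.67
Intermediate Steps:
R = 4 (R = 4*1 = 4)
v(u) = -4/3 + u**2/6 + u*(2 + u)/3 (v(u) = -4/3 + (u*u + (u + 2)*(u + u))/6 = -4/3 + (u**2 + (2 + u)*(2*u))/6 = -4/3 + (u**2 + 2*u*(2 + u))/6 = -4/3 + (u**2/6 + u*(2 + u)/3) = -4/3 + u**2/6 + u*(2 + u)/3)
(-14*L(-4, V))*v(R) = (-14*1)*(-4/3 + (1/2)*4**2 + (2/3)*4) = -14*(-4/3 + (1/2)*16 + 8/3) = -14*(-4/3 + 8 + 8/3) = -14*28/3 = -392/3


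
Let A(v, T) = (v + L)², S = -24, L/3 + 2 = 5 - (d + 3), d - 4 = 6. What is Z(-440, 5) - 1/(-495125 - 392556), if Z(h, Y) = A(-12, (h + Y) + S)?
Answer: 1565869285/887681 ≈ 1764.0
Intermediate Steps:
d = 10 (d = 4 + 6 = 10)
L = -30 (L = -6 + 3*(5 - (10 + 3)) = -6 + 3*(5 - 1*13) = -6 + 3*(5 - 13) = -6 + 3*(-8) = -6 - 24 = -30)
A(v, T) = (-30 + v)² (A(v, T) = (v - 30)² = (-30 + v)²)
Z(h, Y) = 1764 (Z(h, Y) = (-30 - 12)² = (-42)² = 1764)
Z(-440, 5) - 1/(-495125 - 392556) = 1764 - 1/(-495125 - 392556) = 1764 - 1/(-887681) = 1764 - 1*(-1/887681) = 1764 + 1/887681 = 1565869285/887681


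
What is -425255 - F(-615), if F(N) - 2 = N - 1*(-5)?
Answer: -424647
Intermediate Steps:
F(N) = 7 + N (F(N) = 2 + (N - 1*(-5)) = 2 + (N + 5) = 2 + (5 + N) = 7 + N)
-425255 - F(-615) = -425255 - (7 - 615) = -425255 - 1*(-608) = -425255 + 608 = -424647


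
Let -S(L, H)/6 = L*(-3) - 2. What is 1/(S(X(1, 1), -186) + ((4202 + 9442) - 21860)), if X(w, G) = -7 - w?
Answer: -1/8348 ≈ -0.00011979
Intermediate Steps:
S(L, H) = 12 + 18*L (S(L, H) = -6*(L*(-3) - 2) = -6*(-3*L - 2) = -6*(-2 - 3*L) = 12 + 18*L)
1/(S(X(1, 1), -186) + ((4202 + 9442) - 21860)) = 1/((12 + 18*(-7 - 1*1)) + ((4202 + 9442) - 21860)) = 1/((12 + 18*(-7 - 1)) + (13644 - 21860)) = 1/((12 + 18*(-8)) - 8216) = 1/((12 - 144) - 8216) = 1/(-132 - 8216) = 1/(-8348) = -1/8348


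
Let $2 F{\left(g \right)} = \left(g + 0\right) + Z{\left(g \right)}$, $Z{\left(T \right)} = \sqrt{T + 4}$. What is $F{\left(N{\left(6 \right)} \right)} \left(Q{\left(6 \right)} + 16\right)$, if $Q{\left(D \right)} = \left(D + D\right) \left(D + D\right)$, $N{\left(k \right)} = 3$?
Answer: $240 + 80 \sqrt{7} \approx 451.66$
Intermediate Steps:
$Z{\left(T \right)} = \sqrt{4 + T}$
$F{\left(g \right)} = \frac{g}{2} + \frac{\sqrt{4 + g}}{2}$ ($F{\left(g \right)} = \frac{\left(g + 0\right) + \sqrt{4 + g}}{2} = \frac{g + \sqrt{4 + g}}{2} = \frac{g}{2} + \frac{\sqrt{4 + g}}{2}$)
$Q{\left(D \right)} = 4 D^{2}$ ($Q{\left(D \right)} = 2 D 2 D = 4 D^{2}$)
$F{\left(N{\left(6 \right)} \right)} \left(Q{\left(6 \right)} + 16\right) = \left(\frac{1}{2} \cdot 3 + \frac{\sqrt{4 + 3}}{2}\right) \left(4 \cdot 6^{2} + 16\right) = \left(\frac{3}{2} + \frac{\sqrt{7}}{2}\right) \left(4 \cdot 36 + 16\right) = \left(\frac{3}{2} + \frac{\sqrt{7}}{2}\right) \left(144 + 16\right) = \left(\frac{3}{2} + \frac{\sqrt{7}}{2}\right) 160 = 240 + 80 \sqrt{7}$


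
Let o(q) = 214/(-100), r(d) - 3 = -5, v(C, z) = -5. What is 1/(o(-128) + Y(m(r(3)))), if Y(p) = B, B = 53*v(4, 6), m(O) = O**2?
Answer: -50/13357 ≈ -0.0037434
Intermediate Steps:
r(d) = -2 (r(d) = 3 - 5 = -2)
o(q) = -107/50 (o(q) = 214*(-1/100) = -107/50)
B = -265 (B = 53*(-5) = -265)
Y(p) = -265
1/(o(-128) + Y(m(r(3)))) = 1/(-107/50 - 265) = 1/(-13357/50) = -50/13357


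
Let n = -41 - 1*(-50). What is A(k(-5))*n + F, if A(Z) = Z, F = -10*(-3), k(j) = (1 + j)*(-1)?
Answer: 66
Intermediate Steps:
k(j) = -1 - j
n = 9 (n = -41 + 50 = 9)
F = 30
A(k(-5))*n + F = (-1 - 1*(-5))*9 + 30 = (-1 + 5)*9 + 30 = 4*9 + 30 = 36 + 30 = 66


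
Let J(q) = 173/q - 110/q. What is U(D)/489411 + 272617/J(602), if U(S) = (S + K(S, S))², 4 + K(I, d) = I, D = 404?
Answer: 1274919672914/489411 ≈ 2.6050e+6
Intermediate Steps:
K(I, d) = -4 + I
U(S) = (-4 + 2*S)² (U(S) = (S + (-4 + S))² = (-4 + 2*S)²)
J(q) = 63/q
U(D)/489411 + 272617/J(602) = (4*(-2 + 404)²)/489411 + 272617/((63/602)) = (4*402²)*(1/489411) + 272617/((63*(1/602))) = (4*161604)*(1/489411) + 272617/(9/86) = 646416*(1/489411) + 272617*(86/9) = 71824/54379 + 23445062/9 = 1274919672914/489411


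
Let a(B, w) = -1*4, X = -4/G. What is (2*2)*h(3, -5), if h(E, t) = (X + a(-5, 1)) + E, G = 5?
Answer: -36/5 ≈ -7.2000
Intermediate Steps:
X = -⅘ (X = -4/5 = -4*⅕ = -⅘ ≈ -0.80000)
a(B, w) = -4
h(E, t) = -24/5 + E (h(E, t) = (-⅘ - 4) + E = -24/5 + E)
(2*2)*h(3, -5) = (2*2)*(-24/5 + 3) = 4*(-9/5) = -36/5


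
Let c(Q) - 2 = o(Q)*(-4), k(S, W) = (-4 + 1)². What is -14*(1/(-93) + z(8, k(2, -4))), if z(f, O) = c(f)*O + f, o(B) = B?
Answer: 341138/93 ≈ 3668.1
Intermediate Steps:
k(S, W) = 9 (k(S, W) = (-3)² = 9)
c(Q) = 2 - 4*Q (c(Q) = 2 + Q*(-4) = 2 - 4*Q)
z(f, O) = f + O*(2 - 4*f) (z(f, O) = (2 - 4*f)*O + f = O*(2 - 4*f) + f = f + O*(2 - 4*f))
-14*(1/(-93) + z(8, k(2, -4))) = -14*(1/(-93) + (8 - 2*9*(-1 + 2*8))) = -14*(-1/93 + (8 - 2*9*(-1 + 16))) = -14*(-1/93 + (8 - 2*9*15)) = -14*(-1/93 + (8 - 270)) = -14*(-1/93 - 262) = -14*(-24367/93) = 341138/93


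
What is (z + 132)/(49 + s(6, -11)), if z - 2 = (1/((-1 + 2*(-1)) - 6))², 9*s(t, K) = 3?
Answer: 10855/3996 ≈ 2.7165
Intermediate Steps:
s(t, K) = ⅓ (s(t, K) = (⅑)*3 = ⅓)
z = 163/81 (z = 2 + (1/((-1 + 2*(-1)) - 6))² = 2 + (1/((-1 - 2) - 6))² = 2 + (1/(-3 - 6))² = 2 + (1/(-9))² = 2 + (-⅑)² = 2 + 1/81 = 163/81 ≈ 2.0123)
(z + 132)/(49 + s(6, -11)) = (163/81 + 132)/(49 + ⅓) = 10855/(81*(148/3)) = (10855/81)*(3/148) = 10855/3996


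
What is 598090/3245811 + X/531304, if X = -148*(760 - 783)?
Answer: 82204087501/431128091886 ≈ 0.19067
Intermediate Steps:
X = 3404 (X = -148*(-23) = 3404)
598090/3245811 + X/531304 = 598090/3245811 + 3404/531304 = 598090*(1/3245811) + 3404*(1/531304) = 598090/3245811 + 851/132826 = 82204087501/431128091886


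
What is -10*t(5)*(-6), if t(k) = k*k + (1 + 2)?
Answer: 1680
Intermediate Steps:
t(k) = 3 + k² (t(k) = k² + 3 = 3 + k²)
-10*t(5)*(-6) = -10*(3 + 5²)*(-6) = -10*(3 + 25)*(-6) = -10*28*(-6) = -280*(-6) = 1680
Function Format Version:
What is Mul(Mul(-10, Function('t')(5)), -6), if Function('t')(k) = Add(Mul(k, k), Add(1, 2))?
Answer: 1680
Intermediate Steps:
Function('t')(k) = Add(3, Pow(k, 2)) (Function('t')(k) = Add(Pow(k, 2), 3) = Add(3, Pow(k, 2)))
Mul(Mul(-10, Function('t')(5)), -6) = Mul(Mul(-10, Add(3, Pow(5, 2))), -6) = Mul(Mul(-10, Add(3, 25)), -6) = Mul(Mul(-10, 28), -6) = Mul(-280, -6) = 1680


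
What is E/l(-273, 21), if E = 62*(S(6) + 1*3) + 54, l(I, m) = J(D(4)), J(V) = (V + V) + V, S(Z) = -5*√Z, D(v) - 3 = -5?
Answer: -40 + 155*√6/3 ≈ 86.557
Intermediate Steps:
D(v) = -2 (D(v) = 3 - 5 = -2)
J(V) = 3*V (J(V) = 2*V + V = 3*V)
l(I, m) = -6 (l(I, m) = 3*(-2) = -6)
E = 240 - 310*√6 (E = 62*(-5*√6 + 1*3) + 54 = 62*(-5*√6 + 3) + 54 = 62*(3 - 5*√6) + 54 = (186 - 310*√6) + 54 = 240 - 310*√6 ≈ -519.34)
E/l(-273, 21) = (240 - 310*√6)/(-6) = (240 - 310*√6)*(-⅙) = -40 + 155*√6/3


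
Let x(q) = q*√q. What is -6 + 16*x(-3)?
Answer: -6 - 48*I*√3 ≈ -6.0 - 83.138*I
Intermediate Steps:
x(q) = q^(3/2)
-6 + 16*x(-3) = -6 + 16*(-3)^(3/2) = -6 + 16*(-3*I*√3) = -6 - 48*I*√3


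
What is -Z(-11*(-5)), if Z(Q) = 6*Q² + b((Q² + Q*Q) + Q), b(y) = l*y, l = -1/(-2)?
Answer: -42405/2 ≈ -21203.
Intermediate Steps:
l = ½ (l = -1*(-½) = ½ ≈ 0.50000)
b(y) = y/2
Z(Q) = Q/2 + 7*Q² (Z(Q) = 6*Q² + ((Q² + Q*Q) + Q)/2 = 6*Q² + ((Q² + Q²) + Q)/2 = 6*Q² + (2*Q² + Q)/2 = 6*Q² + (Q + 2*Q²)/2 = 6*Q² + (Q² + Q/2) = Q/2 + 7*Q²)
-Z(-11*(-5)) = -(-11*(-5))*(1 + 14*(-11*(-5)))/2 = -55*(1 + 14*55)/2 = -55*(1 + 770)/2 = -55*771/2 = -1*42405/2 = -42405/2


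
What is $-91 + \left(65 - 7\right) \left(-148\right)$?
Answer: $-8675$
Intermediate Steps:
$-91 + \left(65 - 7\right) \left(-148\right) = -91 + 58 \left(-148\right) = -91 - 8584 = -8675$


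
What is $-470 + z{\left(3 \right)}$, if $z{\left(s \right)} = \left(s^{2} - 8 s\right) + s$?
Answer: $-482$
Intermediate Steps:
$z{\left(s \right)} = s^{2} - 7 s$
$-470 + z{\left(3 \right)} = -470 + 3 \left(-7 + 3\right) = -470 + 3 \left(-4\right) = -470 - 12 = -482$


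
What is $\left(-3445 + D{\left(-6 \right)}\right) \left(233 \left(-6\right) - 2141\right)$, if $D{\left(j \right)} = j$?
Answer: $12213089$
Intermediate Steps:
$\left(-3445 + D{\left(-6 \right)}\right) \left(233 \left(-6\right) - 2141\right) = \left(-3445 - 6\right) \left(233 \left(-6\right) - 2141\right) = - 3451 \left(-1398 - 2141\right) = \left(-3451\right) \left(-3539\right) = 12213089$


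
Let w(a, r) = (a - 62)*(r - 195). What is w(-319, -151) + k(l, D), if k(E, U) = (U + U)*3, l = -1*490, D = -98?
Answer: 131238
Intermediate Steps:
w(a, r) = (-195 + r)*(-62 + a) (w(a, r) = (-62 + a)*(-195 + r) = (-195 + r)*(-62 + a))
l = -490
k(E, U) = 6*U (k(E, U) = (2*U)*3 = 6*U)
w(-319, -151) + k(l, D) = (12090 - 195*(-319) - 62*(-151) - 319*(-151)) + 6*(-98) = (12090 + 62205 + 9362 + 48169) - 588 = 131826 - 588 = 131238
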